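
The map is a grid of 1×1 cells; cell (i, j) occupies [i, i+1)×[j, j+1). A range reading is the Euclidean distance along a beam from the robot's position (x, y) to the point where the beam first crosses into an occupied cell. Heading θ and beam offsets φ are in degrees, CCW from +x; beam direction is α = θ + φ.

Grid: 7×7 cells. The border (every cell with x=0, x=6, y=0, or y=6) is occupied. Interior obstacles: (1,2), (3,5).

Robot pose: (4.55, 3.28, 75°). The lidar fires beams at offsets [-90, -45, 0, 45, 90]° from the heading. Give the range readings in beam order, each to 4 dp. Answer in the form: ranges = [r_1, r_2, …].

ranges = [1.5012, 1.6743, 2.8160, 1.9861, 3.6752]

beam 1: φ=-90°, α=345°
  direction (0.9659, -0.2588); cell (4,3); t to first gridline: x 0.4659, y 1.0818 (then +1.0353 / +3.8637)
    (5,3) via x @ 0.4659
    (5,2) via y @ 1.0818
    (6,2) via x @ 1.5012  # hit
  → r_1 = 1.5012
beam 2: φ=-45°, α=30°
  direction (0.8660, 0.5000); cell (4,3); t to first gridline: x 0.5196, y 1.4400 (then +1.1547 / +2.0000)
    (5,3) via x @ 0.5196
    (5,4) via y @ 1.4400
    (6,4) via x @ 1.6743  # hit
  → r_2 = 1.6743
beam 3: φ=0°, α=75°
  direction (0.2588, 0.9659); cell (4,3); t to first gridline: x 1.7387, y 0.7454 (then +3.8637 / +1.0353)
    (4,4) via y @ 0.7454
    (5,4) via x @ 1.7387
    (5,5) via y @ 1.7807
    (5,6) via y @ 2.8160  # hit
  → r_3 = 2.8160
beam 4: φ=45°, α=120°
  direction (-0.5000, 0.8660); cell (4,3); t to first gridline: x 1.1000, y 0.8314 (then +2.0000 / +1.1547)
    (4,4) via y @ 0.8314
    (3,4) via x @ 1.1000
    (3,5) via y @ 1.9861  # hit
  → r_4 = 1.9861
beam 5: φ=90°, α=165°
  direction (-0.9659, 0.2588); cell (4,3); t to first gridline: x 0.5694, y 2.7819 (then +1.0353 / +3.8637)
    (3,3) via x @ 0.5694
    (2,3) via x @ 1.6047
    (1,3) via x @ 2.6400
    (1,4) via y @ 2.7819
    (0,4) via x @ 3.6752  # hit
  → r_5 = 3.6752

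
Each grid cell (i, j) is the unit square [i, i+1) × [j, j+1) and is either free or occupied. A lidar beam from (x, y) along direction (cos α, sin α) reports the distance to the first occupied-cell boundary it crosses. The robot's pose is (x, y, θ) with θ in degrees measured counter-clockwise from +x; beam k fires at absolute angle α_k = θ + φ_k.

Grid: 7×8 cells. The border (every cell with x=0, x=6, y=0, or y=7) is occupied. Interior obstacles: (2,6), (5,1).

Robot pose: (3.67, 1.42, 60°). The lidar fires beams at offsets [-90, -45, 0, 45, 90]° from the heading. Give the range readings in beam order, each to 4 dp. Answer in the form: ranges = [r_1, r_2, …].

beam 1: φ=-90°, α=330°
  direction (0.8660, -0.5000); cell (3,1); t to first gridline: x 0.3811, y 0.8400 (then +1.1547 / +2.0000)
    (4,1) via x @ 0.3811
    (4,0) via y @ 0.8400  # hit
  → r_1 = 0.8400
beam 2: φ=-45°, α=15°
  direction (0.9659, 0.2588); cell (3,1); t to first gridline: x 0.3416, y 2.2409 (then +1.0353 / +3.8637)
    (4,1) via x @ 0.3416
    (5,1) via x @ 1.3769  # hit
  → r_2 = 1.3769
beam 3: φ=0°, α=60°
  direction (0.5000, 0.8660); cell (3,1); t to first gridline: x 0.6600, y 0.6697 (then +2.0000 / +1.1547)
    (4,1) via x @ 0.6600
    (4,2) via y @ 0.6697
    (4,3) via y @ 1.8244
    (5,3) via x @ 2.6600
    (5,4) via y @ 2.9791
    (5,5) via y @ 4.1338
    (6,5) via x @ 4.6600  # hit
  → r_3 = 4.6600
beam 4: φ=45°, α=105°
  direction (-0.2588, 0.9659); cell (3,1); t to first gridline: x 2.5887, y 0.6005 (then +3.8637 / +1.0353)
    (3,2) via y @ 0.6005
    (3,3) via y @ 1.6357
    (2,3) via x @ 2.5887
    (2,4) via y @ 2.6710
    (2,5) via y @ 3.7063
    (2,6) via y @ 4.7416  # hit
  → r_4 = 4.7416
beam 5: φ=90°, α=150°
  direction (-0.8660, 0.5000); cell (3,1); t to first gridline: x 0.7736, y 1.1600 (then +1.1547 / +2.0000)
    (2,1) via x @ 0.7736
    (2,2) via y @ 1.1600
    (1,2) via x @ 1.9283
    (0,2) via x @ 3.0831  # hit
  → r_5 = 3.0831

ranges = [0.8400, 1.3769, 4.6600, 4.7416, 3.0831]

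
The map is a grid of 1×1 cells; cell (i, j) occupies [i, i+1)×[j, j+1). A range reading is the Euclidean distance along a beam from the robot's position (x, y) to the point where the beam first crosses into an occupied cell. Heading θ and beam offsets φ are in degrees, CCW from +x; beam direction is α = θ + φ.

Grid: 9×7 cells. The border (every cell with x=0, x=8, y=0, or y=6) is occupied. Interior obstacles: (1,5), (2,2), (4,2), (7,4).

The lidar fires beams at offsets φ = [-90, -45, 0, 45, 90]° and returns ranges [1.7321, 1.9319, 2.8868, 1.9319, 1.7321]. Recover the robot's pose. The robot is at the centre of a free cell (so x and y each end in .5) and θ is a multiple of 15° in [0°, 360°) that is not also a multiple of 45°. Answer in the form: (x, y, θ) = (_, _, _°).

Enumerate (i+0.5, j+0.5, θ) over the 31 free cells and 16 admissible headings. For each, cast all 5 beams and compare to the given ranges.
  (6.5, 5.5, 105°): beam 1 = 1.5529 ≠ 1.7321 ✗
  (7.5, 1.5, 345°): beam 1 = 0.5176 ≠ 1.7321 ✗
  (1.5, 2.5, 150°): beam 1 = 4.0415 ≠ 1.7321 ✗
  (6.5, 3.5, 150°): beam 1 = 1.0000 ≠ 1.7321 ✗
  (7.5, 1.5, 255°): beam 1 = 2.5882 ≠ 1.7321 ✗
  …
  (3.5, 4.5, 210°): r_1=1.7321, r_2=1.9319, r_3=2.8868, r_4=1.9319, r_5=1.7321 — all match ✓
No second candidate reproduces the full scan.

(x, y, θ) = (3.5, 4.5, 210°)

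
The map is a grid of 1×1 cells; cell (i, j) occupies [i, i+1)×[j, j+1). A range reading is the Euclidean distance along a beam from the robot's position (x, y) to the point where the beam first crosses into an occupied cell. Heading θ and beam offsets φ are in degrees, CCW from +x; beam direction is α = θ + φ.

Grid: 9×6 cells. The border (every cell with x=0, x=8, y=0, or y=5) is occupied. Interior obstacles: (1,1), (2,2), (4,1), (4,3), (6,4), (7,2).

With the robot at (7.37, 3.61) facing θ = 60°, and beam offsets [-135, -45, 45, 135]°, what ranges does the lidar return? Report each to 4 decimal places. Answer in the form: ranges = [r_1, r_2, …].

ranges = [0.6315, 0.6522, 1.4296, 4.5242]

beam 1: φ=-135°, α=285°
  d=(0.2588,-0.9659)  start (7,3)  tX=2.4341 tY=0.6315  stride 1/|dx|=3.8637 1/|dy|=1.0353
    cross y-line → (7,2), t=0.6315 (wall)
  → r_1 = 0.6315
beam 2: φ=-45°, α=15°
  d=(0.9659,0.2588)  start (7,3)  tX=0.6522 tY=1.5068  stride 1/|dx|=1.0353 1/|dy|=3.8637
    cross x-line → (8,3), t=0.6522 (wall)
  → r_2 = 0.6522
beam 3: φ=45°, α=105°
  d=(-0.2588,0.9659)  start (7,3)  tX=1.4296 tY=0.4038  stride 1/|dx|=3.8637 1/|dy|=1.0353
    cross y-line → (7,4), t=0.4038
    cross x-line → (6,4), t=1.4296 (wall)
  → r_3 = 1.4296
beam 4: φ=135°, α=195°
  d=(-0.9659,-0.2588)  start (7,3)  tX=0.3831 tY=2.3569  stride 1/|dx|=1.0353 1/|dy|=3.8637
    cross x-line → (6,3), t=0.3831
    cross x-line → (5,3), t=1.4183
    cross y-line → (5,2), t=2.3569
    cross x-line → (4,2), t=2.4536
    cross x-line → (3,2), t=3.4889
    cross x-line → (2,2), t=4.5242 (wall)
  → r_4 = 4.5242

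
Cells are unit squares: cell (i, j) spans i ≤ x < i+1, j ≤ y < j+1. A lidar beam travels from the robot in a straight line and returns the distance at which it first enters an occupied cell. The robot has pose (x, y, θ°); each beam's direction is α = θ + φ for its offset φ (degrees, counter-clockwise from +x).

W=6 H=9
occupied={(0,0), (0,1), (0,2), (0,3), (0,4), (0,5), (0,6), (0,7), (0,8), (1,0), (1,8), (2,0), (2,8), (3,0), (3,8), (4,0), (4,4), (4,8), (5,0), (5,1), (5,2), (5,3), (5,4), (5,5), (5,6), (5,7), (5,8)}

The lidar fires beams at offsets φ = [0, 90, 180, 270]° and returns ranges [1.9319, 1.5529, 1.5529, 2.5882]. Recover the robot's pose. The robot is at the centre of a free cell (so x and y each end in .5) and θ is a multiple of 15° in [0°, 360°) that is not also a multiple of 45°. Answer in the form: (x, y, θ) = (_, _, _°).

Enumerate (i+0.5, j+0.5, θ) over the 27 free cells and 16 admissible headings. For each, cast all 4 beams and compare to the given ranges.
  (2.5, 1.5, 30°): beam 1 = 2.8868 ≠ 1.9319 ✗
  (1.5, 4.5, 210°): beam 1 = 0.5774 ≠ 1.9319 ✗
  (4.5, 2.5, 195°): beam 1 = 3.6235 ≠ 1.9319 ✗
  …
  (3.5, 6.5, 285°): r_1=1.9319, r_2=1.5529, r_3=1.5529, r_4=2.5882 — all match ✓
Only this pose fits every beam.

(x, y, θ) = (3.5, 6.5, 285°)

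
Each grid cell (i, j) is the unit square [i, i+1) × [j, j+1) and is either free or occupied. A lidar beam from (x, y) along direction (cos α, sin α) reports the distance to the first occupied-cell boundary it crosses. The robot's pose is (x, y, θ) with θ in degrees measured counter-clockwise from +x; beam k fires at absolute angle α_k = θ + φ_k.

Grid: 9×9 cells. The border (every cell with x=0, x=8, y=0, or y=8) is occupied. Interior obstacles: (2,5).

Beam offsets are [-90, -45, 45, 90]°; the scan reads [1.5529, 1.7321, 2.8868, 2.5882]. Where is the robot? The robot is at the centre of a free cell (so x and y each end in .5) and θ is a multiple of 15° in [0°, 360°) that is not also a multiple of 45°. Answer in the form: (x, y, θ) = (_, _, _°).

The pose lattice has 48·16 = 768 candidates. Test each by forward raycasting.
  (7.5, 5.5, 210°): beam 1 = 2.8868 ≠ 1.5529 ✗
  (2.5, 2.5, 75°): beam 1 = 5.6940 ≠ 1.5529 ✗
  (6.5, 4.5, 285°): beam 1 = 5.6940 ≠ 1.5529 ✗
  (7.5, 5.5, 15°): beam 1 = 1.9319 ≠ 1.5529 ✗
  (1.5, 4.5, 75°): beam 1 = 6.7293 ≠ 1.5529 ✗
  …
  (2.5, 3.5, 195°): r_1=1.5529, r_2=1.7321, r_3=2.8868, r_4=2.5882 — all match ✓
Unique over the lattice → pose = (2.5, 3.5, 195°).

(x, y, θ) = (2.5, 3.5, 195°)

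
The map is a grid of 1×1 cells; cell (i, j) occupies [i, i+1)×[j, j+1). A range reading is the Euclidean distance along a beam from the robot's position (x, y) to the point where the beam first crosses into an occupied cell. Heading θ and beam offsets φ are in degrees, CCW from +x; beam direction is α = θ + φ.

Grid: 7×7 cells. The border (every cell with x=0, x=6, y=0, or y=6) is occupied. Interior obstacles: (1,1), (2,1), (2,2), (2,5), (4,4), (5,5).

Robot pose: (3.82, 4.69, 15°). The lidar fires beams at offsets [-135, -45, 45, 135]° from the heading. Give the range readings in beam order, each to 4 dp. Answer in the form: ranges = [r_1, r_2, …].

beam 1: φ=-135°, α=240°
  d=(-0.5000,-0.8660)  start (3,4)  tX=1.6400 tY=0.7967  stride 1/|dx|=2.0000 1/|dy|=1.1547
    cross y-line → (3,3), t=0.7967
    cross x-line → (2,3), t=1.6400
    cross y-line → (2,2), t=1.9514 (wall)
  → r_1 = 1.9514
beam 2: φ=-45°, α=330°
  d=(0.8660,-0.5000)  start (3,4)  tX=0.2078 tY=1.3800  stride 1/|dx|=1.1547 1/|dy|=2.0000
    cross x-line → (4,4), t=0.2078 (wall)
  → r_2 = 0.2078
beam 3: φ=45°, α=60°
  d=(0.5000,0.8660)  start (3,4)  tX=0.3600 tY=0.3580  stride 1/|dx|=2.0000 1/|dy|=1.1547
    cross y-line → (3,5), t=0.3580
    cross x-line → (4,5), t=0.3600
    cross y-line → (4,6), t=1.5127 (wall)
  → r_3 = 1.5127
beam 4: φ=135°, α=150°
  d=(-0.8660,0.5000)  start (3,4)  tX=0.9469 tY=0.6200  stride 1/|dx|=1.1547 1/|dy|=2.0000
    cross y-line → (3,5), t=0.6200
    cross x-line → (2,5), t=0.9469 (wall)
  → r_4 = 0.9469

ranges = [1.9514, 0.2078, 1.5127, 0.9469]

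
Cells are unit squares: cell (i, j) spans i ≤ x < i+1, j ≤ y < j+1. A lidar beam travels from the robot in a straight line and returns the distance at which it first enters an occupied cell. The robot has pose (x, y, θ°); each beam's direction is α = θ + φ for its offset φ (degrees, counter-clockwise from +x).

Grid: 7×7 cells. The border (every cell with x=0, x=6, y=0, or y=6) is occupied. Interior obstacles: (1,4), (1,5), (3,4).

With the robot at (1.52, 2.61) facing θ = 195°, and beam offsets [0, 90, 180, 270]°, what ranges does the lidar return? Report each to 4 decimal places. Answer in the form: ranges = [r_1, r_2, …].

beam 1: φ=0°, α=195°
  dir = (cos 195°, sin 195°) = (-0.9659, -0.2588); from cell (1,2)
  next x-line at t=0.5383, next y-line at t=2.3569; Δt_x=1.0353, Δt_y=3.8637
    x: enter (0,2) at t=0.5383 ← occupied
  → r_1 = 0.5383
beam 2: φ=90°, α=285°
  dir = (cos 285°, sin 285°) = (0.2588, -0.9659); from cell (1,2)
  next x-line at t=1.8546, next y-line at t=0.6315; Δt_x=3.8637, Δt_y=1.0353
    y: enter (1,1) at t=0.6315
    y: enter (1,0) at t=1.6668 ← occupied
  → r_2 = 1.6668
beam 3: φ=180°, α=15°
  dir = (cos 15°, sin 15°) = (0.9659, 0.2588); from cell (1,2)
  next x-line at t=0.4969, next y-line at t=1.5068; Δt_x=1.0353, Δt_y=3.8637
    x: enter (2,2) at t=0.4969
    y: enter (2,3) at t=1.5068
    x: enter (3,3) at t=1.5322
    x: enter (4,3) at t=2.5675
    x: enter (5,3) at t=3.6028
    x: enter (6,3) at t=4.6380 ← occupied
  → r_3 = 4.6380
beam 4: φ=270°, α=105°
  dir = (cos 105°, sin 105°) = (-0.2588, 0.9659); from cell (1,2)
  next x-line at t=2.0091, next y-line at t=0.4038; Δt_x=3.8637, Δt_y=1.0353
    y: enter (1,3) at t=0.4038
    y: enter (1,4) at t=1.4390 ← occupied
  → r_4 = 1.4390

ranges = [0.5383, 1.6668, 4.6380, 1.4390]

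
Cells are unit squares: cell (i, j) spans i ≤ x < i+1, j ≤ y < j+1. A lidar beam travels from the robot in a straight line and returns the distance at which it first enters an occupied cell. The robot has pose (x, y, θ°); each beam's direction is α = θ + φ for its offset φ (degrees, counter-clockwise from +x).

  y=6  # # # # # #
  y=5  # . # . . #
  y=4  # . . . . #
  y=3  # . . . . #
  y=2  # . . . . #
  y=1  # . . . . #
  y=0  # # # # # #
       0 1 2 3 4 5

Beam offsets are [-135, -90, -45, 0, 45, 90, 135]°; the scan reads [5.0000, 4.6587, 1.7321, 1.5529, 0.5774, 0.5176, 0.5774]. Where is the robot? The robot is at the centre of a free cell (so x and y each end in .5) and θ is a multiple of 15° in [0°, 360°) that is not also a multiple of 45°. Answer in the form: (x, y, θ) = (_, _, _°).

The pose lattice has 19·16 = 304 candidates. Test each by forward raycasting.
  (3.5, 4.5, 285°): beam 1 = 1.0000 ≠ 5.0000 ✗
  (2.5, 1.5, 345°): beam 1 = 1.0000 ≠ 5.0000 ✗
  (4.5, 3.5, 60°): beam 1 = 1.9319 ≠ 5.0000 ✗
  …
  (3.5, 5.5, 15°): r_1=5.0000, r_2=4.6587, r_3=1.7321, r_4=1.5529, r_5=0.5774, r_6=0.5176, r_7=0.5774 — all match ✓
No second candidate reproduces the full scan.

(x, y, θ) = (3.5, 5.5, 15°)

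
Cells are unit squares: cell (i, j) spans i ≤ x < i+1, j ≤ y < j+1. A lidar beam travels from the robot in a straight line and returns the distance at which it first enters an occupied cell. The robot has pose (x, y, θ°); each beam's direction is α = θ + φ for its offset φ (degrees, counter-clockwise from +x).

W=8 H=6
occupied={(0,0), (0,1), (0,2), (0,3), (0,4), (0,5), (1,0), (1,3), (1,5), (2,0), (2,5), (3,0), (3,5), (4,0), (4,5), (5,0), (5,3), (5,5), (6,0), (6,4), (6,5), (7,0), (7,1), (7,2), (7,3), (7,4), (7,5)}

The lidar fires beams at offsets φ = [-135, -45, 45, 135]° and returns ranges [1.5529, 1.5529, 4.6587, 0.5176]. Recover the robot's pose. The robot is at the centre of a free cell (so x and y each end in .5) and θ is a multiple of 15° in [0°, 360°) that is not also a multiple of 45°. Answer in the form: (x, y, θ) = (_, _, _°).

Enumerate (i+0.5, j+0.5, θ) over the 21 free cells and 16 admissible headings. For each, cast all 4 beams and compare to the given ranges.
  (3.5, 3.5, 15°): beam 1 = 2.8868 ≠ 1.5529 ✗
  (3.5, 3.5, 330°): beam 2 = 2.5882 ≠ 1.5529 ✗
  (2.5, 3.5, 75°): beam 1 = 2.8868 ≠ 1.5529 ✗
  (4.5, 2.5, 240°): beam 1 = 2.5882 ≠ 1.5529 ✗
  …
  (5.5, 1.5, 120°): r_1=1.5529, r_2=1.5529, r_3=4.6587, r_4=0.5176 — all match ✓
Unique over the lattice → pose = (5.5, 1.5, 120°).

(x, y, θ) = (5.5, 1.5, 120°)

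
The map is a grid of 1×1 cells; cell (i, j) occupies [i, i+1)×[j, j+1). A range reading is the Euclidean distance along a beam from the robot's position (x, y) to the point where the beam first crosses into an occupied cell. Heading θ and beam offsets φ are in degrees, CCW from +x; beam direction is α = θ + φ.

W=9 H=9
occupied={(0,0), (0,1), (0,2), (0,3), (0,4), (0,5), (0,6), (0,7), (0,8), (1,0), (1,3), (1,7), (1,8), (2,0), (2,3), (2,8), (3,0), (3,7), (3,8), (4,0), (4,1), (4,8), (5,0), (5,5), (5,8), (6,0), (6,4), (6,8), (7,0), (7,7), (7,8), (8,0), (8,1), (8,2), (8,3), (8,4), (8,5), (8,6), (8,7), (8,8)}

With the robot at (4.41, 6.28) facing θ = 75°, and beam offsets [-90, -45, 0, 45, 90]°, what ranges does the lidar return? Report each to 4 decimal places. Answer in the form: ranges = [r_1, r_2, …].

beam 1: φ=-90°, α=345°
  d=(0.9659,-0.2588)  start (4,6)  tX=0.6108 tY=1.0818  stride 1/|dx|=1.0353 1/|dy|=3.8637
    cross x-line → (5,6), t=0.6108
    cross y-line → (5,5), t=1.0818 (wall)
  → r_1 = 1.0818
beam 2: φ=-45°, α=30°
  d=(0.8660,0.5000)  start (4,6)  tX=0.6813 tY=1.4400  stride 1/|dx|=1.1547 1/|dy|=2.0000
    cross x-line → (5,6), t=0.6813
    cross y-line → (5,7), t=1.4400
    cross x-line → (6,7), t=1.8360
    cross x-line → (7,7), t=2.9907 (wall)
  → r_2 = 2.9907
beam 3: φ=0°, α=75°
  d=(0.2588,0.9659)  start (4,6)  tX=2.2796 tY=0.7454  stride 1/|dx|=3.8637 1/|dy|=1.0353
    cross y-line → (4,7), t=0.7454
    cross y-line → (4,8), t=1.7807 (wall)
  → r_3 = 1.7807
beam 4: φ=45°, α=120°
  d=(-0.5000,0.8660)  start (4,6)  tX=0.8200 tY=0.8314  stride 1/|dx|=2.0000 1/|dy|=1.1547
    cross x-line → (3,6), t=0.8200
    cross y-line → (3,7), t=0.8314 (wall)
  → r_4 = 0.8314
beam 5: φ=90°, α=165°
  d=(-0.9659,0.2588)  start (4,6)  tX=0.4245 tY=2.7819  stride 1/|dx|=1.0353 1/|dy|=3.8637
    cross x-line → (3,6), t=0.4245
    cross x-line → (2,6), t=1.4597
    cross x-line → (1,6), t=2.4950
    cross y-line → (1,7), t=2.7819 (wall)
  → r_5 = 2.7819

ranges = [1.0818, 2.9907, 1.7807, 0.8314, 2.7819]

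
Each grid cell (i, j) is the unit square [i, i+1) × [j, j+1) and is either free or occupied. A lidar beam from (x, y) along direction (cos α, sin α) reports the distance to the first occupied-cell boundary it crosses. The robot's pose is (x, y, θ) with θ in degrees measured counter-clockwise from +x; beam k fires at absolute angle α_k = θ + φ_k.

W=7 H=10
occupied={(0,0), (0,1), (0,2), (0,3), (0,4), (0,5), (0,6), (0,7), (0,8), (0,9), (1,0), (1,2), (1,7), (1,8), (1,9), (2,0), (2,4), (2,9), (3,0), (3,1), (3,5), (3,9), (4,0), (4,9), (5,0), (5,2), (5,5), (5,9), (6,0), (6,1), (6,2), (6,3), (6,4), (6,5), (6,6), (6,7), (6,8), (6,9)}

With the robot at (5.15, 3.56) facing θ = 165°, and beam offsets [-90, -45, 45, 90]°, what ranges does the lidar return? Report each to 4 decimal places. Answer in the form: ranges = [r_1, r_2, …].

beam 1: φ=-90°, α=75°
  d=(0.2588,0.9659)  start (5,3)  tX=3.2841 tY=0.4555  stride 1/|dx|=3.8637 1/|dy|=1.0353
    cross y-line → (5,4), t=0.4555
    cross y-line → (5,5), t=1.4908 (wall)
  → r_1 = 1.4908
beam 2: φ=-45°, α=120°
  d=(-0.5000,0.8660)  start (5,3)  tX=0.3000 tY=0.5081  stride 1/|dx|=2.0000 1/|dy|=1.1547
    cross x-line → (4,3), t=0.3000
    cross y-line → (4,4), t=0.5081
    cross y-line → (4,5), t=1.6628
    cross x-line → (3,5), t=2.3000 (wall)
  → r_2 = 2.3000
beam 3: φ=45°, α=210°
  d=(-0.8660,-0.5000)  start (5,3)  tX=0.1732 tY=1.1200  stride 1/|dx|=1.1547 1/|dy|=2.0000
    cross x-line → (4,3), t=0.1732
    cross y-line → (4,2), t=1.1200
    cross x-line → (3,2), t=1.3279
    cross x-line → (2,2), t=2.4826
    cross y-line → (2,1), t=3.1200
    cross x-line → (1,1), t=3.6373
    cross x-line → (0,1), t=4.7920 (wall)
  → r_3 = 4.7920
beam 4: φ=90°, α=255°
  d=(-0.2588,-0.9659)  start (5,3)  tX=0.5796 tY=0.5798  stride 1/|dx|=3.8637 1/|dy|=1.0353
    cross x-line → (4,3), t=0.5796
    cross y-line → (4,2), t=0.5798
    cross y-line → (4,1), t=1.6150
    cross y-line → (4,0), t=2.6503 (wall)
  → r_4 = 2.6503

ranges = [1.4908, 2.3000, 4.7920, 2.6503]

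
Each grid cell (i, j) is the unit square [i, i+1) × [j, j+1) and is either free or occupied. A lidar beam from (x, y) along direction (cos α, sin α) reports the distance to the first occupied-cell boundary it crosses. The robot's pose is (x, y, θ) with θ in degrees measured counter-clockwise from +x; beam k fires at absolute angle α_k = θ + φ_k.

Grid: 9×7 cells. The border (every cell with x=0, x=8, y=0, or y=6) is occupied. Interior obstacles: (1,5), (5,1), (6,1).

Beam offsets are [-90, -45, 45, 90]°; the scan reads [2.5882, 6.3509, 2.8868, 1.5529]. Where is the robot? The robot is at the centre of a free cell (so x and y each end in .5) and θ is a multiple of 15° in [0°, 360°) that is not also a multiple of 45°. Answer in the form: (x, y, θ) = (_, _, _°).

Enumerate (i+0.5, j+0.5, θ) over the 32 free cells and 16 admissible headings. For each, cast all 4 beams and compare to the given ranges.
  (4.5, 3.5, 210°): beam 1 = 2.8868 ≠ 2.5882 ✗
  (3.5, 5.5, 105°): beam 1 = 1.9319 ≠ 2.5882 ✗
  (4.5, 4.5, 210°): beam 1 = 1.7321 ≠ 2.5882 ✗
  …
  (2.5, 2.5, 75°): r_1=2.5882, r_2=6.3509, r_3=2.8868, r_4=1.5529 — all match ✓
Only this pose fits every beam.

(x, y, θ) = (2.5, 2.5, 75°)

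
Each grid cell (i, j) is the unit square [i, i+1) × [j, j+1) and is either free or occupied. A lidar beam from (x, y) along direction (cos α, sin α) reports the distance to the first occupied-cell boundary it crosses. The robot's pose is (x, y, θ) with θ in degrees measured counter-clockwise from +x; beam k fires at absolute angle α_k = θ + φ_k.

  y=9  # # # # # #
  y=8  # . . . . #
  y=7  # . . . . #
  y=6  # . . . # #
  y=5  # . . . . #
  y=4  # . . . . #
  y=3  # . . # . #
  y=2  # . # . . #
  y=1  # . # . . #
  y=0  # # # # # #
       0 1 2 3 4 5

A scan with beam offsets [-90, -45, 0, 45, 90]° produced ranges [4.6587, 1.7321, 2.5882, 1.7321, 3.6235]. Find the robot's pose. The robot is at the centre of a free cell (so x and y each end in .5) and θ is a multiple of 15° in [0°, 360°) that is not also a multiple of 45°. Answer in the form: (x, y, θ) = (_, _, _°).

(x, y, θ) = (2.5, 5.5, 345°)

Enumerate (i+0.5, j+0.5, θ) over the 28 free cells and 16 admissible headings. For each, cast all 5 beams and compare to the given ranges.
  (1.5, 5.5, 240°): beam 1 = 0.5774 ≠ 4.6587 ✗
  (4.5, 3.5, 255°): beam 1 = 0.5176 ≠ 4.6587 ✗
  (4.5, 7.5, 165°): beam 1 = 1.5529 ≠ 4.6587 ✗
  …
  (2.5, 5.5, 345°): r_1=4.6587, r_2=1.7321, r_3=2.5882, r_4=1.7321, r_5=3.6235 — all match ✓
Unique over the lattice → pose = (2.5, 5.5, 345°).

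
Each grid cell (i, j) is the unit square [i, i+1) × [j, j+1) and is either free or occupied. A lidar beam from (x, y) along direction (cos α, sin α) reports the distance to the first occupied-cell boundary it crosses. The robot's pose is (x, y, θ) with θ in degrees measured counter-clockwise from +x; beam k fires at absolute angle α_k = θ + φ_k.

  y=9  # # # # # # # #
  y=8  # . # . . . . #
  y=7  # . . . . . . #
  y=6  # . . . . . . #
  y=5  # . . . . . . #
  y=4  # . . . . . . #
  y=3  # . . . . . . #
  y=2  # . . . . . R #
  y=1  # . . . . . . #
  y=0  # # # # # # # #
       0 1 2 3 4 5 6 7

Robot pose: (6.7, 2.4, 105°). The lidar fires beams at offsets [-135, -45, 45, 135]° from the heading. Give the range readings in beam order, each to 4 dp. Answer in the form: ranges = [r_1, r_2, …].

beam 1: φ=-135°, α=330°
  direction (0.8660, -0.5000); cell (6,2); t to first gridline: x 0.3464, y 0.8000 (then +1.1547 / +2.0000)
    (7,2) via x @ 0.3464  # hit
  → r_1 = 0.3464
beam 2: φ=-45°, α=60°
  direction (0.5000, 0.8660); cell (6,2); t to first gridline: x 0.6000, y 0.6928 (then +2.0000 / +1.1547)
    (7,2) via x @ 0.6000  # hit
  → r_2 = 0.6000
beam 3: φ=45°, α=150°
  direction (-0.8660, 0.5000); cell (6,2); t to first gridline: x 0.8083, y 1.2000 (then +1.1547 / +2.0000)
    (5,2) via x @ 0.8083
    (5,3) via y @ 1.2000
    (4,3) via x @ 1.9630
    (3,3) via x @ 3.1177
    (3,4) via y @ 3.2000
    (2,4) via x @ 4.2724
    (2,5) via y @ 5.2000
    (1,5) via x @ 5.4271
    (0,5) via x @ 6.5818  # hit
  → r_3 = 6.5818
beam 4: φ=135°, α=240°
  direction (-0.5000, -0.8660); cell (6,2); t to first gridline: x 1.4000, y 0.4619 (then +2.0000 / +1.1547)
    (6,1) via y @ 0.4619
    (5,1) via x @ 1.4000
    (5,0) via y @ 1.6166  # hit
  → r_4 = 1.6166

ranges = [0.3464, 0.6000, 6.5818, 1.6166]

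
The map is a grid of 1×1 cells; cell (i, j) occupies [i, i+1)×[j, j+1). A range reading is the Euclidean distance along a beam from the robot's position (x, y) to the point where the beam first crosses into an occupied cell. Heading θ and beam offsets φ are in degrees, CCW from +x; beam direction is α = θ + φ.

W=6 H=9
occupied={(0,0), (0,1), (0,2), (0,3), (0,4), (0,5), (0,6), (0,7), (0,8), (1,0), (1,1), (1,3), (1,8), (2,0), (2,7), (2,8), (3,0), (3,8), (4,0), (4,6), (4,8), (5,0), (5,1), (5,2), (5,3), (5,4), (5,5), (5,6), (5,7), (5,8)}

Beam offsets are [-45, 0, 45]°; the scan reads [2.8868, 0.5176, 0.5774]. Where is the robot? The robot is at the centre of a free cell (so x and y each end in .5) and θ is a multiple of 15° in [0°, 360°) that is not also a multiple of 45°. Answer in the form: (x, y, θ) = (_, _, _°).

The pose lattice has 24·16 = 384 candidates. Test each by forward raycasting.
  (2.5, 2.5, 150°): beam 1 = 5.6940 ≠ 2.8868 ✗
  (1.5, 6.5, 240°): beam 1 = 0.5176 ≠ 2.8868 ✗
  (4.5, 5.5, 285°): beam 1 = 5.0000 ≠ 2.8868 ✗
  (1.5, 6.5, 150°): beam 1 = 1.5529 ≠ 2.8868 ✗
  (1.5, 2.5, 240°): beam 1 = 0.5176 ≠ 2.8868 ✗
  …
  (2.5, 6.5, 75°): r_1=2.8868, r_2=0.5176, r_3=0.5774 — all match ✓
No second candidate reproduces the full scan.

(x, y, θ) = (2.5, 6.5, 75°)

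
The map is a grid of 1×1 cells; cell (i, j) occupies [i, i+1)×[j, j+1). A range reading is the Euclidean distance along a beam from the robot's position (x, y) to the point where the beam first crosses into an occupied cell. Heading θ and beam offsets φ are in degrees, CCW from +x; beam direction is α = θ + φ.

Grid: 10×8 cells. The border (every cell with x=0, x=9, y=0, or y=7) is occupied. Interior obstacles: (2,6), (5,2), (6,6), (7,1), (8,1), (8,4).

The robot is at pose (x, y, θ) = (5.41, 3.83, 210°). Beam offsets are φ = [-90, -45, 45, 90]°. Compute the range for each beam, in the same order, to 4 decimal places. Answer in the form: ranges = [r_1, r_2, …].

ranges = [3.6604, 4.5656, 0.8593, 0.9584]

beam 1: φ=-90°, α=120°
  d=(-0.5000,0.8660)  start (5,3)  tX=0.8200 tY=0.1963  stride 1/|dx|=2.0000 1/|dy|=1.1547
    cross y-line → (5,4), t=0.1963
    cross x-line → (4,4), t=0.8200
    cross y-line → (4,5), t=1.3510
    cross y-line → (4,6), t=2.5057
    cross x-line → (3,6), t=2.8200
    cross y-line → (3,7), t=3.6604 (wall)
  → r_1 = 3.6604
beam 2: φ=-45°, α=165°
  d=(-0.9659,0.2588)  start (5,3)  tX=0.4245 tY=0.6568  stride 1/|dx|=1.0353 1/|dy|=3.8637
    cross x-line → (4,3), t=0.4245
    cross y-line → (4,4), t=0.6568
    cross x-line → (3,4), t=1.4597
    cross x-line → (2,4), t=2.4950
    cross x-line → (1,4), t=3.5303
    cross y-line → (1,5), t=4.5205
    cross x-line → (0,5), t=4.5656 (wall)
  → r_2 = 4.5656
beam 3: φ=45°, α=255°
  d=(-0.2588,-0.9659)  start (5,3)  tX=1.5841 tY=0.8593  stride 1/|dx|=3.8637 1/|dy|=1.0353
    cross y-line → (5,2), t=0.8593 (wall)
  → r_3 = 0.8593
beam 4: φ=90°, α=300°
  d=(0.5000,-0.8660)  start (5,3)  tX=1.1800 tY=0.9584  stride 1/|dx|=2.0000 1/|dy|=1.1547
    cross y-line → (5,2), t=0.9584 (wall)
  → r_4 = 0.9584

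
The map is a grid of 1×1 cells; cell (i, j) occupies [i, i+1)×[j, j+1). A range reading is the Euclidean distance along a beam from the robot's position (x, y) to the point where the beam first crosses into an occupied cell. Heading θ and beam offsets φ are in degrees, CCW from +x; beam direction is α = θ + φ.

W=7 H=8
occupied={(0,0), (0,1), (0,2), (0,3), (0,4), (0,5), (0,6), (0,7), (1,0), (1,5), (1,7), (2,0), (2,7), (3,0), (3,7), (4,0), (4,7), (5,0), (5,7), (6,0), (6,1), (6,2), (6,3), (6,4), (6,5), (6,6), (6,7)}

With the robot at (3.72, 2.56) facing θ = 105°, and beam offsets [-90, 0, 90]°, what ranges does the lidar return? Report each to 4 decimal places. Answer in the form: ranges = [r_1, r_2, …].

beam 1: φ=-90°, α=15°
  dir = (cos 15°, sin 15°) = (0.9659, 0.2588); from cell (3,2)
  next x-line at t=0.2899, next y-line at t=1.7000; Δt_x=1.0353, Δt_y=3.8637
    x: enter (4,2) at t=0.2899
    x: enter (5,2) at t=1.3252
    y: enter (5,3) at t=1.7000
    x: enter (6,3) at t=2.3604 ← occupied
  → r_1 = 2.3604
beam 2: φ=0°, α=105°
  dir = (cos 105°, sin 105°) = (-0.2588, 0.9659); from cell (3,2)
  next x-line at t=2.7819, next y-line at t=0.4555; Δt_x=3.8637, Δt_y=1.0353
    y: enter (3,3) at t=0.4555
    y: enter (3,4) at t=1.4908
    y: enter (3,5) at t=2.5261
    x: enter (2,5) at t=2.7819
    y: enter (2,6) at t=3.5614
    y: enter (2,7) at t=4.5966 ← occupied
  → r_2 = 4.5966
beam 3: φ=90°, α=195°
  dir = (cos 195°, sin 195°) = (-0.9659, -0.2588); from cell (3,2)
  next x-line at t=0.7454, next y-line at t=2.1637; Δt_x=1.0353, Δt_y=3.8637
    x: enter (2,2) at t=0.7454
    x: enter (1,2) at t=1.7807
    y: enter (1,1) at t=2.1637
    x: enter (0,1) at t=2.8160 ← occupied
  → r_3 = 2.8160

ranges = [2.3604, 4.5966, 2.8160]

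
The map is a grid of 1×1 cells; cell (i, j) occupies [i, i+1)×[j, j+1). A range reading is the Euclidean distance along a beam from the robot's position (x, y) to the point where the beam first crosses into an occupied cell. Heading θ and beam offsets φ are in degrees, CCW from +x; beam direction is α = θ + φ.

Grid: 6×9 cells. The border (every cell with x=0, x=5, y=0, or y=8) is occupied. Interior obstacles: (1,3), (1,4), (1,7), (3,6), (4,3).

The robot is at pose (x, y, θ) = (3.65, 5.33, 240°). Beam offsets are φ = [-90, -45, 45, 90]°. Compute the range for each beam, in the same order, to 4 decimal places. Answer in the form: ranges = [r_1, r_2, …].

ranges = [3.0600, 1.7082, 1.3769, 1.5588]

beam 1: φ=-90°, α=150°
  cosα=-0.8660 sinα=0.5000 | (3,5) | tMaxX 0.7506 tMaxY 1.3400 | tΔX 1.1547 tΔY 2.0000
    t=0.7506 [x] (2,5)
    t=1.3400 [y] (2,6)
    t=1.9053 [x] (1,6)
    t=3.0600 [x] (0,6) — stop
  → r_1 = 3.0600
beam 2: φ=-45°, α=195°
  cosα=-0.9659 sinα=-0.2588 | (3,5) | tMaxX 0.6729 tMaxY 1.2750 | tΔX 1.0353 tΔY 3.8637
    t=0.6729 [x] (2,5)
    t=1.2750 [y] (2,4)
    t=1.7082 [x] (1,4) — stop
  → r_2 = 1.7082
beam 3: φ=45°, α=285°
  cosα=0.2588 sinα=-0.9659 | (3,5) | tMaxX 1.3523 tMaxY 0.3416 | tΔX 3.8637 tΔY 1.0353
    t=0.3416 [y] (3,4)
    t=1.3523 [x] (4,4)
    t=1.3769 [y] (4,3) — stop
  → r_3 = 1.3769
beam 4: φ=90°, α=330°
  cosα=0.8660 sinα=-0.5000 | (3,5) | tMaxX 0.4041 tMaxY 0.6600 | tΔX 1.1547 tΔY 2.0000
    t=0.4041 [x] (4,5)
    t=0.6600 [y] (4,4)
    t=1.5588 [x] (5,4) — stop
  → r_4 = 1.5588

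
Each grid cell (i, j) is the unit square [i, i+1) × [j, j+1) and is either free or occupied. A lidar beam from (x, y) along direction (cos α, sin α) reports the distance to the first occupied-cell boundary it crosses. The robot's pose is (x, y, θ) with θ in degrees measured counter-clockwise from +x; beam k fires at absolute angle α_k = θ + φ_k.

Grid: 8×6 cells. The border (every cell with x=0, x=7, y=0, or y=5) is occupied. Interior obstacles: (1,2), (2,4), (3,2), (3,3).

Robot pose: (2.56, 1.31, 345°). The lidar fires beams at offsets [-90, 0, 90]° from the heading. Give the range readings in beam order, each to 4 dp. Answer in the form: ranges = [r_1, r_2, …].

ranges = [0.3209, 1.1977, 1.7000]

beam 1: φ=-90°, α=255°
  dir = (cos 255°, sin 255°) = (-0.2588, -0.9659); from cell (2,1)
  next x-line at t=2.1637, next y-line at t=0.3209; Δt_x=3.8637, Δt_y=1.0353
    y: enter (2,0) at t=0.3209 ← occupied
  → r_1 = 0.3209
beam 2: φ=0°, α=345°
  dir = (cos 345°, sin 345°) = (0.9659, -0.2588); from cell (2,1)
  next x-line at t=0.4555, next y-line at t=1.1977; Δt_x=1.0353, Δt_y=3.8637
    x: enter (3,1) at t=0.4555
    y: enter (3,0) at t=1.1977 ← occupied
  → r_2 = 1.1977
beam 3: φ=90°, α=75°
  dir = (cos 75°, sin 75°) = (0.2588, 0.9659); from cell (2,1)
  next x-line at t=1.7000, next y-line at t=0.7143; Δt_x=3.8637, Δt_y=1.0353
    y: enter (2,2) at t=0.7143
    x: enter (3,2) at t=1.7000 ← occupied
  → r_3 = 1.7000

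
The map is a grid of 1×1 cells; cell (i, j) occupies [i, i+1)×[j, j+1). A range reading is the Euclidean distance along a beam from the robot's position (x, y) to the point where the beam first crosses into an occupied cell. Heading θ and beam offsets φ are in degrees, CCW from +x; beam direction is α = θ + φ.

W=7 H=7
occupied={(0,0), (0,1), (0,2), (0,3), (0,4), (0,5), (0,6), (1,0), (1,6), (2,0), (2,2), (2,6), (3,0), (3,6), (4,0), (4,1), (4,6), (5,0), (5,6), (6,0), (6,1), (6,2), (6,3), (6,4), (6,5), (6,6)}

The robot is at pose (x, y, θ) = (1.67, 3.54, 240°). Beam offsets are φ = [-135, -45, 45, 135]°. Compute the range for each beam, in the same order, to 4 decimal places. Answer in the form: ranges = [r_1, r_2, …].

ranges = [2.5468, 0.6936, 1.2750, 4.4827]

beam 1: φ=-135°, α=105°
  direction (-0.2588, 0.9659); cell (1,3); t to first gridline: x 2.5887, y 0.4762 (then +3.8637 / +1.0353)
    (1,4) via y @ 0.4762
    (1,5) via y @ 1.5115
    (1,6) via y @ 2.5468  # hit
  → r_1 = 2.5468
beam 2: φ=-45°, α=195°
  direction (-0.9659, -0.2588); cell (1,3); t to first gridline: x 0.6936, y 2.0864 (then +1.0353 / +3.8637)
    (0,3) via x @ 0.6936  # hit
  → r_2 = 0.6936
beam 3: φ=45°, α=285°
  direction (0.2588, -0.9659); cell (1,3); t to first gridline: x 1.2750, y 0.5590 (then +3.8637 / +1.0353)
    (1,2) via y @ 0.5590
    (2,2) via x @ 1.2750  # hit
  → r_3 = 1.2750
beam 4: φ=135°, α=15°
  direction (0.9659, 0.2588); cell (1,3); t to first gridline: x 0.3416, y 1.7773 (then +1.0353 / +3.8637)
    (2,3) via x @ 0.3416
    (3,3) via x @ 1.3769
    (3,4) via y @ 1.7773
    (4,4) via x @ 2.4122
    (5,4) via x @ 3.4475
    (6,4) via x @ 4.4827  # hit
  → r_4 = 4.4827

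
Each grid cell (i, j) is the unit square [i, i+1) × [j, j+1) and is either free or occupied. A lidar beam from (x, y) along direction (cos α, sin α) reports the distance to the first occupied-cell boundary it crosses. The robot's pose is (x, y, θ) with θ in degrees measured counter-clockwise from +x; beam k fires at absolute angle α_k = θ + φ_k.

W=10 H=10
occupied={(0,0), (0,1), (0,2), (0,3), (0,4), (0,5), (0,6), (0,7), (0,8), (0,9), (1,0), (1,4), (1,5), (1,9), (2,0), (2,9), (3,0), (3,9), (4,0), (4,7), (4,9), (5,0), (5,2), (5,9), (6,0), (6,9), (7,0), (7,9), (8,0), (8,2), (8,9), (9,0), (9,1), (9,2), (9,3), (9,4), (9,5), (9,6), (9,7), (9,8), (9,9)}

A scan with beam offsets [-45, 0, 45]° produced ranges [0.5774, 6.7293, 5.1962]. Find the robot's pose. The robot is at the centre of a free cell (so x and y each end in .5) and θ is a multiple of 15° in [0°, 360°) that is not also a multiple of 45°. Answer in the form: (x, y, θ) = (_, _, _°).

(x, y, θ) = (5.5, 7.5, 255°)

Enumerate (i+0.5, j+0.5, θ) over the 59 free cells and 16 admissible headings. For each, cast all 3 beams and compare to the given ranges.
  (8.5, 8.5, 165°): beam 2 = 1.9319 ≠ 6.7293 ✗
  (3.5, 6.5, 255°): beam 1 = 1.7321 ≠ 0.5774 ✗
  (1.5, 6.5, 165°): beam 1 = 1.0000 ≠ 0.5774 ✗
  …
  (5.5, 7.5, 255°): r_1=0.5774, r_2=6.7293, r_3=5.1962 — all match ✓
Only this pose fits every beam.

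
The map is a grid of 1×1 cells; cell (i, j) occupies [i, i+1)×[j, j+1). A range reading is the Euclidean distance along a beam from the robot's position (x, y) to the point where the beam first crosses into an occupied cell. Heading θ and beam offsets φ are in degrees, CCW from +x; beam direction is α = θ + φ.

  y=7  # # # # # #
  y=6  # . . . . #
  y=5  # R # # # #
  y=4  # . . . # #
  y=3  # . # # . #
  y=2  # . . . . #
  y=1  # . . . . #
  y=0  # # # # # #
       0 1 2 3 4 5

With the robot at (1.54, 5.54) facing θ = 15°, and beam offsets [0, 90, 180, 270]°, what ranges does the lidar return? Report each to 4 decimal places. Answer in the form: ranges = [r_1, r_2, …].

ranges = [0.4762, 1.5115, 0.5590, 1.7773]

beam 1: φ=0°, α=15°
  dir = (cos 15°, sin 15°) = (0.9659, 0.2588); from cell (1,5)
  next x-line at t=0.4762, next y-line at t=1.7773; Δt_x=1.0353, Δt_y=3.8637
    x: enter (2,5) at t=0.4762 ← occupied
  → r_1 = 0.4762
beam 2: φ=90°, α=105°
  dir = (cos 105°, sin 105°) = (-0.2588, 0.9659); from cell (1,5)
  next x-line at t=2.0864, next y-line at t=0.4762; Δt_x=3.8637, Δt_y=1.0353
    y: enter (1,6) at t=0.4762
    y: enter (1,7) at t=1.5115 ← occupied
  → r_2 = 1.5115
beam 3: φ=180°, α=195°
  dir = (cos 195°, sin 195°) = (-0.9659, -0.2588); from cell (1,5)
  next x-line at t=0.5590, next y-line at t=2.0864; Δt_x=1.0353, Δt_y=3.8637
    x: enter (0,5) at t=0.5590 ← occupied
  → r_3 = 0.5590
beam 4: φ=270°, α=285°
  dir = (cos 285°, sin 285°) = (0.2588, -0.9659); from cell (1,5)
  next x-line at t=1.7773, next y-line at t=0.5590; Δt_x=3.8637, Δt_y=1.0353
    y: enter (1,4) at t=0.5590
    y: enter (1,3) at t=1.5943
    x: enter (2,3) at t=1.7773 ← occupied
  → r_4 = 1.7773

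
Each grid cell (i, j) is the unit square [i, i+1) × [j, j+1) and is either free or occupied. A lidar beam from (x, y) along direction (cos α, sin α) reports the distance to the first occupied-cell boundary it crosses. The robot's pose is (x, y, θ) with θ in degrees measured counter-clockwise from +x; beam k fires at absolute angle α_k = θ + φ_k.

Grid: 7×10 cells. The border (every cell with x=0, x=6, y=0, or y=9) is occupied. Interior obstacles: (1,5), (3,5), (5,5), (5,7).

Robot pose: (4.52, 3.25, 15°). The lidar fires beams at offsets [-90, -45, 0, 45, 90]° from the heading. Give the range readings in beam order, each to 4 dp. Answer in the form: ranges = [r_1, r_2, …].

ranges = [2.3294, 1.7090, 1.5322, 2.0207, 2.0091]

beam 1: φ=-90°, α=285°
  direction (0.2588, -0.9659); cell (4,3); t to first gridline: x 1.8546, y 0.2588 (then +3.8637 / +1.0353)
    (4,2) via y @ 0.2588
    (4,1) via y @ 1.2941
    (5,1) via x @ 1.8546
    (5,0) via y @ 2.3294  # hit
  → r_1 = 2.3294
beam 2: φ=-45°, α=330°
  direction (0.8660, -0.5000); cell (4,3); t to first gridline: x 0.5543, y 0.5000 (then +1.1547 / +2.0000)
    (4,2) via y @ 0.5000
    (5,2) via x @ 0.5543
    (6,2) via x @ 1.7090  # hit
  → r_2 = 1.7090
beam 3: φ=0°, α=15°
  direction (0.9659, 0.2588); cell (4,3); t to first gridline: x 0.4969, y 2.8978 (then +1.0353 / +3.8637)
    (5,3) via x @ 0.4969
    (6,3) via x @ 1.5322  # hit
  → r_3 = 1.5322
beam 4: φ=45°, α=60°
  direction (0.5000, 0.8660); cell (4,3); t to first gridline: x 0.9600, y 0.8660 (then +2.0000 / +1.1547)
    (4,4) via y @ 0.8660
    (5,4) via x @ 0.9600
    (5,5) via y @ 2.0207  # hit
  → r_4 = 2.0207
beam 5: φ=90°, α=105°
  direction (-0.2588, 0.9659); cell (4,3); t to first gridline: x 2.0091, y 0.7765 (then +3.8637 / +1.0353)
    (4,4) via y @ 0.7765
    (4,5) via y @ 1.8117
    (3,5) via x @ 2.0091  # hit
  → r_5 = 2.0091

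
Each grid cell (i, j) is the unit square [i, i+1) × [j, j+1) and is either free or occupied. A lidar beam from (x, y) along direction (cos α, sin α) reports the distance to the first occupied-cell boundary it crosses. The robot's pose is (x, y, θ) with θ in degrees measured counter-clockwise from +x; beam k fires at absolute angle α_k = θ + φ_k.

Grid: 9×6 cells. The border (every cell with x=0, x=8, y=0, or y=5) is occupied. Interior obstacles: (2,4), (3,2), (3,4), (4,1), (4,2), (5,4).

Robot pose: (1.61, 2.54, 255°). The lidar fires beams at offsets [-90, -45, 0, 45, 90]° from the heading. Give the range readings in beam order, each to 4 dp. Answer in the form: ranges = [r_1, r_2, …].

beam 1: φ=-90°, α=165°
  cosα=-0.9659 sinα=0.2588 | (1,2) | tMaxX 0.6315 tMaxY 1.7773 | tΔX 1.0353 tΔY 3.8637
    t=0.6315 [x] (0,2) — stop
  → r_1 = 0.6315
beam 2: φ=-45°, α=210°
  cosα=-0.8660 sinα=-0.5000 | (1,2) | tMaxX 0.7044 tMaxY 1.0800 | tΔX 1.1547 tΔY 2.0000
    t=0.7044 [x] (0,2) — stop
  → r_2 = 0.7044
beam 3: φ=0°, α=255°
  cosα=-0.2588 sinα=-0.9659 | (1,2) | tMaxX 2.3569 tMaxY 0.5590 | tΔX 3.8637 tΔY 1.0353
    t=0.5590 [y] (1,1)
    t=1.5943 [y] (1,0) — stop
  → r_3 = 1.5943
beam 4: φ=45°, α=300°
  cosα=0.5000 sinα=-0.8660 | (1,2) | tMaxX 0.7800 tMaxY 0.6235 | tΔX 2.0000 tΔY 1.1547
    t=0.6235 [y] (1,1)
    t=0.7800 [x] (2,1)
    t=1.7782 [y] (2,0) — stop
  → r_4 = 1.7782
beam 5: φ=90°, α=345°
  cosα=0.9659 sinα=-0.2588 | (1,2) | tMaxX 0.4038 tMaxY 2.0864 | tΔX 1.0353 tΔY 3.8637
    t=0.4038 [x] (2,2)
    t=1.4390 [x] (3,2) — stop
  → r_5 = 1.4390

ranges = [0.6315, 0.7044, 1.5943, 1.7782, 1.4390]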